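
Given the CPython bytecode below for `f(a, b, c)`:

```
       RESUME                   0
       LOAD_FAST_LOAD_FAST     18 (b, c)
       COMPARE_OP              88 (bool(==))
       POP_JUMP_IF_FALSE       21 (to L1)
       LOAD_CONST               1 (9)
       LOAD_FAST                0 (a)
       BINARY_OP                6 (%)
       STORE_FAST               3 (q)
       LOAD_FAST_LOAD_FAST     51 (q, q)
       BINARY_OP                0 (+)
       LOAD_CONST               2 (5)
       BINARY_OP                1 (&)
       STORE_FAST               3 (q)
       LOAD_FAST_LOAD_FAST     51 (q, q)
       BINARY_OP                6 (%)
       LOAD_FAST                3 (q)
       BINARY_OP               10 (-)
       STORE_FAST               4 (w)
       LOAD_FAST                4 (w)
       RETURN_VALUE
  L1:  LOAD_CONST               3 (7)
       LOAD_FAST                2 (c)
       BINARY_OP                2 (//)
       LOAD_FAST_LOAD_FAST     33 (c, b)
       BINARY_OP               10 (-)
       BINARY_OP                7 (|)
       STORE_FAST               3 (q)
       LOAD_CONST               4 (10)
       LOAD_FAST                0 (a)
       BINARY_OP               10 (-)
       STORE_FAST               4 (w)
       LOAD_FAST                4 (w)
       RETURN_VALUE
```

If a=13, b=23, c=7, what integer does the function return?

LOAD_FAST_LOAD_FAST b,c → push 23,7. Stack: [23, 7]
COMPARE_OP bool(==) → 23 vs 7 = False. Stack: [False]
POP_JUMP_IF_FALSE → pop False; jump. Stack: []
LOAD_CONST → push 7. Stack: [7]
LOAD_FAST c → push 7. Stack: [7, 7]
BINARY_OP // → 7 // 7 = 1. Stack: [1]
LOAD_FAST_LOAD_FAST c,b → push 7,23. Stack: [1, 7, 23]
BINARY_OP - → 7 - 23 = -16. Stack: [1, -16]
BINARY_OP | → 1 | -16 = -15. Stack: [-15]
STORE_FAST q → q=-15. Stack: []
LOAD_CONST → push 10. Stack: [10]
LOAD_FAST a → push 13. Stack: [10, 13]
BINARY_OP - → 10 - 13 = -3. Stack: [-3]
STORE_FAST w → w=-3. Stack: []
LOAD_FAST w → push -3. Stack: [-3]
RETURN_VALUE → return -3.

-3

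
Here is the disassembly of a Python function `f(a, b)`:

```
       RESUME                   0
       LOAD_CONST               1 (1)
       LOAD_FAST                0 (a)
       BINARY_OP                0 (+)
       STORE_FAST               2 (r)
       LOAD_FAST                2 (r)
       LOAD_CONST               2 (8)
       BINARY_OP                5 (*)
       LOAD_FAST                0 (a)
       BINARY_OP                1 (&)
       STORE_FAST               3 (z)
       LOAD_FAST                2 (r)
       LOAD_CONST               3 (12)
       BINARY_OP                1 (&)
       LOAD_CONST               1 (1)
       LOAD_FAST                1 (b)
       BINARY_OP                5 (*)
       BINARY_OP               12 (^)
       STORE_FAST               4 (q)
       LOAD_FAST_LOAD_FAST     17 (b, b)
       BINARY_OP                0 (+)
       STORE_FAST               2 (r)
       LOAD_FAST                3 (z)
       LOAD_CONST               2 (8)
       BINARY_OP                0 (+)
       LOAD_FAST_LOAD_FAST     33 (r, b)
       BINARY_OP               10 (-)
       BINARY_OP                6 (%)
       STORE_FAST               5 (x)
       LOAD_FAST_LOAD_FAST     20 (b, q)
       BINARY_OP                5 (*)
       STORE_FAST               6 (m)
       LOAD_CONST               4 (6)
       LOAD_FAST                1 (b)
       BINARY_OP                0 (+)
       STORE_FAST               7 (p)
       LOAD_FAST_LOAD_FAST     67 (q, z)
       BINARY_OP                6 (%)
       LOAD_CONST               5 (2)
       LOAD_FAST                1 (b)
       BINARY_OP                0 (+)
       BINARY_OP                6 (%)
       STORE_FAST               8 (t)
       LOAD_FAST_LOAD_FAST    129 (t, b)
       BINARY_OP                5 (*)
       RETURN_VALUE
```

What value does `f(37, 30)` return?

780

LOAD_CONST → push 1. Stack: [1]
LOAD_FAST a → push 37. Stack: [1, 37]
BINARY_OP + → 1 + 37 = 38. Stack: [38]
STORE_FAST r → r=38. Stack: []
LOAD_FAST r → push 38. Stack: [38]
LOAD_CONST → push 8. Stack: [38, 8]
BINARY_OP * → 38 * 8 = 304. Stack: [304]
LOAD_FAST a → push 37. Stack: [304, 37]
BINARY_OP & → 304 & 37 = 32. Stack: [32]
STORE_FAST z → z=32. Stack: []
LOAD_FAST r → push 38. Stack: [38]
LOAD_CONST → push 12. Stack: [38, 12]
BINARY_OP & → 38 & 12 = 4. Stack: [4]
LOAD_CONST → push 1. Stack: [4, 1]
LOAD_FAST b → push 30. Stack: [4, 1, 30]
BINARY_OP * → 1 * 30 = 30. Stack: [4, 30]
BINARY_OP ^ → 4 ^ 30 = 26. Stack: [26]
STORE_FAST q → q=26. Stack: []
LOAD_FAST_LOAD_FAST b,b → push 30,30. Stack: [30, 30]
BINARY_OP + → 30 + 30 = 60. Stack: [60]
STORE_FAST r → r=60. Stack: []
LOAD_FAST z → push 32. Stack: [32]
LOAD_CONST → push 8. Stack: [32, 8]
BINARY_OP + → 32 + 8 = 40. Stack: [40]
LOAD_FAST_LOAD_FAST r,b → push 60,30. Stack: [40, 60, 30]
BINARY_OP - → 60 - 30 = 30. Stack: [40, 30]
BINARY_OP % → 40 % 30 = 10. Stack: [10]
STORE_FAST x → x=10. Stack: []
LOAD_FAST_LOAD_FAST b,q → push 30,26. Stack: [30, 26]
BINARY_OP * → 30 * 26 = 780. Stack: [780]
STORE_FAST m → m=780. Stack: []
LOAD_CONST → push 6. Stack: [6]
LOAD_FAST b → push 30. Stack: [6, 30]
BINARY_OP + → 6 + 30 = 36. Stack: [36]
STORE_FAST p → p=36. Stack: []
LOAD_FAST_LOAD_FAST q,z → push 26,32. Stack: [26, 32]
BINARY_OP % → 26 % 32 = 26. Stack: [26]
LOAD_CONST → push 2. Stack: [26, 2]
LOAD_FAST b → push 30. Stack: [26, 2, 30]
BINARY_OP + → 2 + 30 = 32. Stack: [26, 32]
BINARY_OP % → 26 % 32 = 26. Stack: [26]
STORE_FAST t → t=26. Stack: []
LOAD_FAST_LOAD_FAST t,b → push 26,30. Stack: [26, 30]
BINARY_OP * → 26 * 30 = 780. Stack: [780]
RETURN_VALUE → return 780.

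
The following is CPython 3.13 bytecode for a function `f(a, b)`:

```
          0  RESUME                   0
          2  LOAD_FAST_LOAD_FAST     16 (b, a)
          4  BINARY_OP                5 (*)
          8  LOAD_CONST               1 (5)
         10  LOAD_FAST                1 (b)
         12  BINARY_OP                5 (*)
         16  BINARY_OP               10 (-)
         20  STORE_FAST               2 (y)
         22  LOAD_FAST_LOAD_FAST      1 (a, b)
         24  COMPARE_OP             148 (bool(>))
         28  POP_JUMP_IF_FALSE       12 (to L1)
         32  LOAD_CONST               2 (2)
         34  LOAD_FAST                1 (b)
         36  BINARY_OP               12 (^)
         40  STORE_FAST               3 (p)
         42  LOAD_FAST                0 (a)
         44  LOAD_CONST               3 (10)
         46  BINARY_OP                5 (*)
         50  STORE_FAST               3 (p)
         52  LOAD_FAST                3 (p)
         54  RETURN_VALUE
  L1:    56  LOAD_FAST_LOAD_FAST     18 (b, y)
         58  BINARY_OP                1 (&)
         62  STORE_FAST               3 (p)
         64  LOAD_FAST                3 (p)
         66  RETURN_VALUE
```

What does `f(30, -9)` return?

300

LOAD_FAST_LOAD_FAST b,a → push -9,30. Stack: [-9, 30]
BINARY_OP * → -9 * 30 = -270. Stack: [-270]
LOAD_CONST → push 5. Stack: [-270, 5]
LOAD_FAST b → push -9. Stack: [-270, 5, -9]
BINARY_OP * → 5 * -9 = -45. Stack: [-270, -45]
BINARY_OP - → -270 - -45 = -225. Stack: [-225]
STORE_FAST y → y=-225. Stack: []
LOAD_FAST_LOAD_FAST a,b → push 30,-9. Stack: [30, -9]
COMPARE_OP bool(>) → 30 vs -9 = True. Stack: [True]
POP_JUMP_IF_FALSE → pop True; no jump. Stack: []
LOAD_CONST → push 2. Stack: [2]
LOAD_FAST b → push -9. Stack: [2, -9]
BINARY_OP ^ → 2 ^ -9 = -11. Stack: [-11]
STORE_FAST p → p=-11. Stack: []
LOAD_FAST a → push 30. Stack: [30]
LOAD_CONST → push 10. Stack: [30, 10]
BINARY_OP * → 30 * 10 = 300. Stack: [300]
STORE_FAST p → p=300. Stack: []
LOAD_FAST p → push 300. Stack: [300]
RETURN_VALUE → return 300.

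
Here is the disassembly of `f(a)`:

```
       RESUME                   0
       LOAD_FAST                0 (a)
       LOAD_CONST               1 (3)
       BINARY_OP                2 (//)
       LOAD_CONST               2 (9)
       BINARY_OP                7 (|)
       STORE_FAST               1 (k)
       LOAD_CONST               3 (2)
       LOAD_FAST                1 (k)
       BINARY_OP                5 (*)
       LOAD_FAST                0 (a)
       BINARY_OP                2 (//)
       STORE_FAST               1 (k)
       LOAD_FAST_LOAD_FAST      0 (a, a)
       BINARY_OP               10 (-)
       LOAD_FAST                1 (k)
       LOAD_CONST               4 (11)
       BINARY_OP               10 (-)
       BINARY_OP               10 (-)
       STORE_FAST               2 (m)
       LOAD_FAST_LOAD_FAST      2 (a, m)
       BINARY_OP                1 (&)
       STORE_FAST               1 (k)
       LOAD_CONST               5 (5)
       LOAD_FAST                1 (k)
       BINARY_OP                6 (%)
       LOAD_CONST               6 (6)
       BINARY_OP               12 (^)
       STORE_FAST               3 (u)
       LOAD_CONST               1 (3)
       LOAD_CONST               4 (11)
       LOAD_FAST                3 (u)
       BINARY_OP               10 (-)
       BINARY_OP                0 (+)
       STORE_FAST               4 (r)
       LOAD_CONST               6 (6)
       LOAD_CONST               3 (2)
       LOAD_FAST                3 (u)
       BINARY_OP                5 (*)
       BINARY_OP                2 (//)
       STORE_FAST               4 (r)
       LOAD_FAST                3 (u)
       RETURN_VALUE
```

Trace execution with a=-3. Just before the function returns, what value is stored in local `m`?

11

LOAD_FAST a → push -3. Stack: [-3]
LOAD_CONST → push 3. Stack: [-3, 3]
BINARY_OP // → -3 // 3 = -1. Stack: [-1]
LOAD_CONST → push 9. Stack: [-1, 9]
BINARY_OP | → -1 | 9 = -1. Stack: [-1]
STORE_FAST k → k=-1. Stack: []
LOAD_CONST → push 2. Stack: [2]
LOAD_FAST k → push -1. Stack: [2, -1]
BINARY_OP * → 2 * -1 = -2. Stack: [-2]
LOAD_FAST a → push -3. Stack: [-2, -3]
BINARY_OP // → -2 // -3 = 0. Stack: [0]
STORE_FAST k → k=0. Stack: []
LOAD_FAST_LOAD_FAST a,a → push -3,-3. Stack: [-3, -3]
BINARY_OP - → -3 - -3 = 0. Stack: [0]
LOAD_FAST k → push 0. Stack: [0, 0]
LOAD_CONST → push 11. Stack: [0, 0, 11]
BINARY_OP - → 0 - 11 = -11. Stack: [0, -11]
BINARY_OP - → 0 - -11 = 11. Stack: [11]
STORE_FAST m → m=11. Stack: []
LOAD_FAST_LOAD_FAST a,m → push -3,11. Stack: [-3, 11]
BINARY_OP & → -3 & 11 = 9. Stack: [9]
STORE_FAST k → k=9. Stack: []
LOAD_CONST → push 5. Stack: [5]
LOAD_FAST k → push 9. Stack: [5, 9]
BINARY_OP % → 5 % 9 = 5. Stack: [5]
LOAD_CONST → push 6. Stack: [5, 6]
BINARY_OP ^ → 5 ^ 6 = 3. Stack: [3]
STORE_FAST u → u=3. Stack: []
LOAD_CONST → push 3. Stack: [3]
LOAD_CONST → push 11. Stack: [3, 11]
LOAD_FAST u → push 3. Stack: [3, 11, 3]
BINARY_OP - → 11 - 3 = 8. Stack: [3, 8]
BINARY_OP + → 3 + 8 = 11. Stack: [11]
STORE_FAST r → r=11. Stack: []
LOAD_CONST → push 6. Stack: [6]
LOAD_CONST → push 2. Stack: [6, 2]
LOAD_FAST u → push 3. Stack: [6, 2, 3]
BINARY_OP * → 2 * 3 = 6. Stack: [6, 6]
BINARY_OP // → 6 // 6 = 1. Stack: [1]
STORE_FAST r → r=1. Stack: []
LOAD_FAST u → push 3. Stack: [3]
RETURN_VALUE → return 3.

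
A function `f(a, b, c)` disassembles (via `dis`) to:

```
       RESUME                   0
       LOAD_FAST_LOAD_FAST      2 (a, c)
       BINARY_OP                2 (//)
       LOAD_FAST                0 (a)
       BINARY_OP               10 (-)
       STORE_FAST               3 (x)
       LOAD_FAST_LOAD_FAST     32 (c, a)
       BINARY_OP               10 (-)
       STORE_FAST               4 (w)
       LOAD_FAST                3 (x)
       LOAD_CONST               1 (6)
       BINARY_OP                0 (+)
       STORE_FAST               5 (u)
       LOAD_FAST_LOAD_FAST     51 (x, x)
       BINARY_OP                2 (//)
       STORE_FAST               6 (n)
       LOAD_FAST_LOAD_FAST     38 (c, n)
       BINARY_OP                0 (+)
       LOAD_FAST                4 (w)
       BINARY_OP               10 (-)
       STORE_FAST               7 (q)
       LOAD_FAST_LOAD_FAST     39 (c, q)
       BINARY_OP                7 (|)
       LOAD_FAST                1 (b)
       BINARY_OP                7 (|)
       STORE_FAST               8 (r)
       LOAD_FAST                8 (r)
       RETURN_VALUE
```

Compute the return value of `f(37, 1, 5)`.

39

LOAD_FAST_LOAD_FAST a,c → push 37,5. Stack: [37, 5]
BINARY_OP // → 37 // 5 = 7. Stack: [7]
LOAD_FAST a → push 37. Stack: [7, 37]
BINARY_OP - → 7 - 37 = -30. Stack: [-30]
STORE_FAST x → x=-30. Stack: []
LOAD_FAST_LOAD_FAST c,a → push 5,37. Stack: [5, 37]
BINARY_OP - → 5 - 37 = -32. Stack: [-32]
STORE_FAST w → w=-32. Stack: []
LOAD_FAST x → push -30. Stack: [-30]
LOAD_CONST → push 6. Stack: [-30, 6]
BINARY_OP + → -30 + 6 = -24. Stack: [-24]
STORE_FAST u → u=-24. Stack: []
LOAD_FAST_LOAD_FAST x,x → push -30,-30. Stack: [-30, -30]
BINARY_OP // → -30 // -30 = 1. Stack: [1]
STORE_FAST n → n=1. Stack: []
LOAD_FAST_LOAD_FAST c,n → push 5,1. Stack: [5, 1]
BINARY_OP + → 5 + 1 = 6. Stack: [6]
LOAD_FAST w → push -32. Stack: [6, -32]
BINARY_OP - → 6 - -32 = 38. Stack: [38]
STORE_FAST q → q=38. Stack: []
LOAD_FAST_LOAD_FAST c,q → push 5,38. Stack: [5, 38]
BINARY_OP | → 5 | 38 = 39. Stack: [39]
LOAD_FAST b → push 1. Stack: [39, 1]
BINARY_OP | → 39 | 1 = 39. Stack: [39]
STORE_FAST r → r=39. Stack: []
LOAD_FAST r → push 39. Stack: [39]
RETURN_VALUE → return 39.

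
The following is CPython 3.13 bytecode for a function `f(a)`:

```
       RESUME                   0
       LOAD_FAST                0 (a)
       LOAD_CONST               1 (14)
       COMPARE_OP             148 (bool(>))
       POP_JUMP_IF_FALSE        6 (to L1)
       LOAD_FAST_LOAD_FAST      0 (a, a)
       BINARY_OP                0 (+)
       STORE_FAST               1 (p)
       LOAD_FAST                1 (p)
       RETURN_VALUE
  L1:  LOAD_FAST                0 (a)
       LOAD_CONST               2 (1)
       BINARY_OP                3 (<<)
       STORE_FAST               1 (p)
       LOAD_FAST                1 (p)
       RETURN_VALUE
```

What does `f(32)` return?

64

LOAD_FAST a → push 32. Stack: [32]
LOAD_CONST → push 14. Stack: [32, 14]
COMPARE_OP bool(>) → 32 vs 14 = True. Stack: [True]
POP_JUMP_IF_FALSE → pop True; no jump. Stack: []
LOAD_FAST_LOAD_FAST a,a → push 32,32. Stack: [32, 32]
BINARY_OP + → 32 + 32 = 64. Stack: [64]
STORE_FAST p → p=64. Stack: []
LOAD_FAST p → push 64. Stack: [64]
RETURN_VALUE → return 64.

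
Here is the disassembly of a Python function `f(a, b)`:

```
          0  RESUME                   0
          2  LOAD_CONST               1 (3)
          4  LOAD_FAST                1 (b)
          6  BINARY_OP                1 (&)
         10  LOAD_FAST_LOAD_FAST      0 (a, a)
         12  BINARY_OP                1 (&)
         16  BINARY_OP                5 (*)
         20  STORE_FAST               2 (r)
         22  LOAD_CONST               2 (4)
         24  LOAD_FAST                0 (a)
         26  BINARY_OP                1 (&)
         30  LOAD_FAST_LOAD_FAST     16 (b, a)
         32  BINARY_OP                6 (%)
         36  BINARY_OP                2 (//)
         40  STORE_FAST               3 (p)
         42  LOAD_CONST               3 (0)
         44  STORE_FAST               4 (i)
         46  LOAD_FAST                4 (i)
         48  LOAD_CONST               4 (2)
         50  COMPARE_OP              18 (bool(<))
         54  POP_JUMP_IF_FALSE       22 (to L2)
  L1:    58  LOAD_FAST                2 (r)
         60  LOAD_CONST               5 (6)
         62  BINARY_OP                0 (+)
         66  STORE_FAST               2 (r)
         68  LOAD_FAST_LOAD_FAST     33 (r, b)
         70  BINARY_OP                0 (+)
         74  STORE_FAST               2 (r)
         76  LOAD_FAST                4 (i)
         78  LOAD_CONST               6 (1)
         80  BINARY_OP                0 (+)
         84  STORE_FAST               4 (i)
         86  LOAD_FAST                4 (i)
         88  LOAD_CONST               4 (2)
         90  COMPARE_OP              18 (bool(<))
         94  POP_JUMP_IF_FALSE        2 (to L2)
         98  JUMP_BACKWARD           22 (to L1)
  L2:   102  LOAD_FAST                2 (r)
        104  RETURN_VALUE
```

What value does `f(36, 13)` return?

74

LOAD_CONST → push 3. Stack: [3]
LOAD_FAST b → push 13. Stack: [3, 13]
BINARY_OP & → 3 & 13 = 1. Stack: [1]
LOAD_FAST_LOAD_FAST a,a → push 36,36. Stack: [1, 36, 36]
BINARY_OP & → 36 & 36 = 36. Stack: [1, 36]
BINARY_OP * → 1 * 36 = 36. Stack: [36]
STORE_FAST r → r=36. Stack: []
LOAD_CONST → push 4. Stack: [4]
LOAD_FAST a → push 36. Stack: [4, 36]
BINARY_OP & → 4 & 36 = 4. Stack: [4]
LOAD_FAST_LOAD_FAST b,a → push 13,36. Stack: [4, 13, 36]
BINARY_OP % → 13 % 36 = 13. Stack: [4, 13]
BINARY_OP // → 4 // 13 = 0. Stack: [0]
STORE_FAST p → p=0. Stack: []
LOAD_CONST → push 0. Stack: [0]
STORE_FAST i → i=0. Stack: []
LOAD_FAST i → push 0. Stack: [0]
LOAD_CONST → push 2. Stack: [0, 2]
COMPARE_OP bool(<) → 0 vs 2 = True. Stack: [True]
POP_JUMP_IF_FALSE → pop True; no jump. Stack: []
LOAD_FAST r → push 36. Stack: [36]
LOAD_CONST → push 6. Stack: [36, 6]
BINARY_OP + → 36 + 6 = 42. Stack: [42]
STORE_FAST r → r=42. Stack: []
LOAD_FAST_LOAD_FAST r,b → push 42,13. Stack: [42, 13]
BINARY_OP + → 42 + 13 = 55. Stack: [55]
STORE_FAST r → r=55. Stack: []
LOAD_FAST i → push 0. Stack: [0]
LOAD_CONST → push 1. Stack: [0, 1]
BINARY_OP + → 0 + 1 = 1. Stack: [1]
STORE_FAST i → i=1. Stack: []
LOAD_FAST i → push 1. Stack: [1]
LOAD_CONST → push 2. Stack: [1, 2]
COMPARE_OP bool(<) → 1 vs 2 = True. Stack: [True]
POP_JUMP_IF_FALSE → pop True; no jump. Stack: []
LOAD_FAST r → push 55. Stack: [55]
LOAD_CONST → push 6. Stack: [55, 6]
BINARY_OP + → 55 + 6 = 61. Stack: [61]
STORE_FAST r → r=61. Stack: []
LOAD_FAST_LOAD_FAST r,b → push 61,13. Stack: [61, 13]
BINARY_OP + → 61 + 13 = 74. Stack: [74]
STORE_FAST r → r=74. Stack: []
LOAD_FAST i → push 1. Stack: [1]
LOAD_CONST → push 1. Stack: [1, 1]
BINARY_OP + → 1 + 1 = 2. Stack: [2]
STORE_FAST i → i=2. Stack: []
LOAD_FAST i → push 2. Stack: [2]
LOAD_CONST → push 2. Stack: [2, 2]
COMPARE_OP bool(<) → 2 vs 2 = False. Stack: [False]
POP_JUMP_IF_FALSE → pop False; jump. Stack: []
LOAD_FAST r → push 74. Stack: [74]
RETURN_VALUE → return 74.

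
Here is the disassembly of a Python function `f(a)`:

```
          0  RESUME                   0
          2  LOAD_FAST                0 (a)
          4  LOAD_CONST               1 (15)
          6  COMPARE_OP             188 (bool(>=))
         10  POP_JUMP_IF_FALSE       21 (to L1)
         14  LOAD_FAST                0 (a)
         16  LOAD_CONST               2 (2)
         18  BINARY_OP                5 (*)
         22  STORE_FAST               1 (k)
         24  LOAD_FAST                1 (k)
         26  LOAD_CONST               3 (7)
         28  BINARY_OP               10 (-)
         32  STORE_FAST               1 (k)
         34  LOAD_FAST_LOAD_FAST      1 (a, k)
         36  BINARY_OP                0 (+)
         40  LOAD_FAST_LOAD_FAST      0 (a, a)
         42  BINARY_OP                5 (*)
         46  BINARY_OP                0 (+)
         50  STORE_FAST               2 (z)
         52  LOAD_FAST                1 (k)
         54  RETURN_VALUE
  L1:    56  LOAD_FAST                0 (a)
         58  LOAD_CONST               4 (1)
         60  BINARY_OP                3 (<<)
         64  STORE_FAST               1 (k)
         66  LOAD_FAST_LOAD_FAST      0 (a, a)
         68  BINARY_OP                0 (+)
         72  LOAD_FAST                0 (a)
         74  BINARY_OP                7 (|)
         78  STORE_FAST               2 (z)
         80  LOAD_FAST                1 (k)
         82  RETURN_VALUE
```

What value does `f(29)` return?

51

LOAD_FAST a → push 29. Stack: [29]
LOAD_CONST → push 15. Stack: [29, 15]
COMPARE_OP bool(>=) → 29 vs 15 = True. Stack: [True]
POP_JUMP_IF_FALSE → pop True; no jump. Stack: []
LOAD_FAST a → push 29. Stack: [29]
LOAD_CONST → push 2. Stack: [29, 2]
BINARY_OP * → 29 * 2 = 58. Stack: [58]
STORE_FAST k → k=58. Stack: []
LOAD_FAST k → push 58. Stack: [58]
LOAD_CONST → push 7. Stack: [58, 7]
BINARY_OP - → 58 - 7 = 51. Stack: [51]
STORE_FAST k → k=51. Stack: []
LOAD_FAST_LOAD_FAST a,k → push 29,51. Stack: [29, 51]
BINARY_OP + → 29 + 51 = 80. Stack: [80]
LOAD_FAST_LOAD_FAST a,a → push 29,29. Stack: [80, 29, 29]
BINARY_OP * → 29 * 29 = 841. Stack: [80, 841]
BINARY_OP + → 80 + 841 = 921. Stack: [921]
STORE_FAST z → z=921. Stack: []
LOAD_FAST k → push 51. Stack: [51]
RETURN_VALUE → return 51.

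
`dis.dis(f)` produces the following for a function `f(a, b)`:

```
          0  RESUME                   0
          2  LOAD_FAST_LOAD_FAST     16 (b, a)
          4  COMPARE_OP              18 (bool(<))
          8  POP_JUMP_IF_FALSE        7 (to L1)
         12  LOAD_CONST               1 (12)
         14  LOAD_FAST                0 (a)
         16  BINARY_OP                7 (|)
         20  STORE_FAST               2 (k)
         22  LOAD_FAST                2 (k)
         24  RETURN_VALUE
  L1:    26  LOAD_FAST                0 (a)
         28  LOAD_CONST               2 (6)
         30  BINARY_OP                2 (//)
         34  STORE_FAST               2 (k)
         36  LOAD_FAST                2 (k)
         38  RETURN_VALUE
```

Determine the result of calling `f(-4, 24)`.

-1

LOAD_FAST_LOAD_FAST b,a → push 24,-4. Stack: [24, -4]
COMPARE_OP bool(<) → 24 vs -4 = False. Stack: [False]
POP_JUMP_IF_FALSE → pop False; jump. Stack: []
LOAD_FAST a → push -4. Stack: [-4]
LOAD_CONST → push 6. Stack: [-4, 6]
BINARY_OP // → -4 // 6 = -1. Stack: [-1]
STORE_FAST k → k=-1. Stack: []
LOAD_FAST k → push -1. Stack: [-1]
RETURN_VALUE → return -1.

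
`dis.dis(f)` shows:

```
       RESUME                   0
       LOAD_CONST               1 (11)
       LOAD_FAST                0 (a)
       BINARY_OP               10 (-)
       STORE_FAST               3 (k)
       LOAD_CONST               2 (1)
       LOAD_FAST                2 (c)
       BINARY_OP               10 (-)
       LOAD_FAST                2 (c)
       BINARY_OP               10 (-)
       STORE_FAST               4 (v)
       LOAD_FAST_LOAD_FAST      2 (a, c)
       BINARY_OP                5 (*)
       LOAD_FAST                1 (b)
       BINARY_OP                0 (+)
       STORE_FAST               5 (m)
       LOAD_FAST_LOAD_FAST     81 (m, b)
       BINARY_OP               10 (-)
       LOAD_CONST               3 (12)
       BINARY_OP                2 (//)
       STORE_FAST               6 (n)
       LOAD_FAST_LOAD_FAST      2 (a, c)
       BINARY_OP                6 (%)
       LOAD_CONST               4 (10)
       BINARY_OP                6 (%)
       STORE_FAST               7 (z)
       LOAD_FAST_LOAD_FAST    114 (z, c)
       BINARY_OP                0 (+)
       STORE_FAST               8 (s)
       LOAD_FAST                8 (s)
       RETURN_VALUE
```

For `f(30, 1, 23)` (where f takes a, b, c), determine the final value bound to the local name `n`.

57

LOAD_CONST → push 11. Stack: [11]
LOAD_FAST a → push 30. Stack: [11, 30]
BINARY_OP - → 11 - 30 = -19. Stack: [-19]
STORE_FAST k → k=-19. Stack: []
LOAD_CONST → push 1. Stack: [1]
LOAD_FAST c → push 23. Stack: [1, 23]
BINARY_OP - → 1 - 23 = -22. Stack: [-22]
LOAD_FAST c → push 23. Stack: [-22, 23]
BINARY_OP - → -22 - 23 = -45. Stack: [-45]
STORE_FAST v → v=-45. Stack: []
LOAD_FAST_LOAD_FAST a,c → push 30,23. Stack: [30, 23]
BINARY_OP * → 30 * 23 = 690. Stack: [690]
LOAD_FAST b → push 1. Stack: [690, 1]
BINARY_OP + → 690 + 1 = 691. Stack: [691]
STORE_FAST m → m=691. Stack: []
LOAD_FAST_LOAD_FAST m,b → push 691,1. Stack: [691, 1]
BINARY_OP - → 691 - 1 = 690. Stack: [690]
LOAD_CONST → push 12. Stack: [690, 12]
BINARY_OP // → 690 // 12 = 57. Stack: [57]
STORE_FAST n → n=57. Stack: []
LOAD_FAST_LOAD_FAST a,c → push 30,23. Stack: [30, 23]
BINARY_OP % → 30 % 23 = 7. Stack: [7]
LOAD_CONST → push 10. Stack: [7, 10]
BINARY_OP % → 7 % 10 = 7. Stack: [7]
STORE_FAST z → z=7. Stack: []
LOAD_FAST_LOAD_FAST z,c → push 7,23. Stack: [7, 23]
BINARY_OP + → 7 + 23 = 30. Stack: [30]
STORE_FAST s → s=30. Stack: []
LOAD_FAST s → push 30. Stack: [30]
RETURN_VALUE → return 30.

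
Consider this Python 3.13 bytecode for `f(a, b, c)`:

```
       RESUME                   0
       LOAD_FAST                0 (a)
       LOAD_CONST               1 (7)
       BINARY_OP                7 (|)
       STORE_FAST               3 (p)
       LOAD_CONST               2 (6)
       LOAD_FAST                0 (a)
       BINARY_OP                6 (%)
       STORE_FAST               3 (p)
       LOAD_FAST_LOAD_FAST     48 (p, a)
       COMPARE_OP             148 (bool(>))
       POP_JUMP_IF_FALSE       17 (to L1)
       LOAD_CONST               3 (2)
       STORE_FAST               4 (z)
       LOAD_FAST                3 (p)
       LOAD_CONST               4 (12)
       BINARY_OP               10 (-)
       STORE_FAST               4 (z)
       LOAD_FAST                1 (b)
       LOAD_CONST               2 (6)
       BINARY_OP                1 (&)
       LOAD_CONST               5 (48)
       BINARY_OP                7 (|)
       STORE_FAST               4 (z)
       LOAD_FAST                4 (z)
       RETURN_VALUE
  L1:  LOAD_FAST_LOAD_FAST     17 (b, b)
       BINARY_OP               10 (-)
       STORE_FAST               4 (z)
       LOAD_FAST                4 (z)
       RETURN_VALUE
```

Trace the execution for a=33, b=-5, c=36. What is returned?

LOAD_FAST a → push 33. Stack: [33]
LOAD_CONST → push 7. Stack: [33, 7]
BINARY_OP | → 33 | 7 = 39. Stack: [39]
STORE_FAST p → p=39. Stack: []
LOAD_CONST → push 6. Stack: [6]
LOAD_FAST a → push 33. Stack: [6, 33]
BINARY_OP % → 6 % 33 = 6. Stack: [6]
STORE_FAST p → p=6. Stack: []
LOAD_FAST_LOAD_FAST p,a → push 6,33. Stack: [6, 33]
COMPARE_OP bool(>) → 6 vs 33 = False. Stack: [False]
POP_JUMP_IF_FALSE → pop False; jump. Stack: []
LOAD_FAST_LOAD_FAST b,b → push -5,-5. Stack: [-5, -5]
BINARY_OP - → -5 - -5 = 0. Stack: [0]
STORE_FAST z → z=0. Stack: []
LOAD_FAST z → push 0. Stack: [0]
RETURN_VALUE → return 0.

0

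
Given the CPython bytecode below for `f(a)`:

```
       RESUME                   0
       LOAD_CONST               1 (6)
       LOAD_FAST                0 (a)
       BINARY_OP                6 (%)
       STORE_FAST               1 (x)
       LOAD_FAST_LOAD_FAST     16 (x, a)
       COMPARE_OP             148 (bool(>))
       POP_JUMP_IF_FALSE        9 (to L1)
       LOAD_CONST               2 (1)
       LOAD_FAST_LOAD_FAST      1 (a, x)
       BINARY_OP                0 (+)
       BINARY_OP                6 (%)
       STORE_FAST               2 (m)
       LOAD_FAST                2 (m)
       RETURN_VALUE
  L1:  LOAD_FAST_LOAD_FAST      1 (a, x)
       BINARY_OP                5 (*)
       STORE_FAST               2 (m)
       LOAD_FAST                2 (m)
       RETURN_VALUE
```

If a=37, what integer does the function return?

LOAD_CONST → push 6. Stack: [6]
LOAD_FAST a → push 37. Stack: [6, 37]
BINARY_OP % → 6 % 37 = 6. Stack: [6]
STORE_FAST x → x=6. Stack: []
LOAD_FAST_LOAD_FAST x,a → push 6,37. Stack: [6, 37]
COMPARE_OP bool(>) → 6 vs 37 = False. Stack: [False]
POP_JUMP_IF_FALSE → pop False; jump. Stack: []
LOAD_FAST_LOAD_FAST a,x → push 37,6. Stack: [37, 6]
BINARY_OP * → 37 * 6 = 222. Stack: [222]
STORE_FAST m → m=222. Stack: []
LOAD_FAST m → push 222. Stack: [222]
RETURN_VALUE → return 222.

222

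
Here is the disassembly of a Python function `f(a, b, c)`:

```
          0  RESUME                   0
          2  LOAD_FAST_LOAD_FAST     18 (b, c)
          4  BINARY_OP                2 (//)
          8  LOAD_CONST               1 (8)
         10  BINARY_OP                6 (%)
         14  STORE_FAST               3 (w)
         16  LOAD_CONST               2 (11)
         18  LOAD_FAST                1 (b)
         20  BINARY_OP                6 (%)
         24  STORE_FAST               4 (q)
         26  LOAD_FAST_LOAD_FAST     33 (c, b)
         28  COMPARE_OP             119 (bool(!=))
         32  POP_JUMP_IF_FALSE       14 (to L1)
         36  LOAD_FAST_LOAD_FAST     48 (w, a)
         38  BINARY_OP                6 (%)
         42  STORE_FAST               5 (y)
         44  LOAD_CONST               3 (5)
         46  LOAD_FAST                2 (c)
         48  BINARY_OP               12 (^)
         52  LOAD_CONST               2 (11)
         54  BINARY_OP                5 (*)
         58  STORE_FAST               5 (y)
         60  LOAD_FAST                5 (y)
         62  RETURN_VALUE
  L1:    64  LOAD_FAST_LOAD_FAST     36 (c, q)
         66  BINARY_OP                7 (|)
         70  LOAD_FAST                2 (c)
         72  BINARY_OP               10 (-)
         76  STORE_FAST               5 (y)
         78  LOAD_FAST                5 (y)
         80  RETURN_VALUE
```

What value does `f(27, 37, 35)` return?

LOAD_FAST_LOAD_FAST b,c → push 37,35. Stack: [37, 35]
BINARY_OP // → 37 // 35 = 1. Stack: [1]
LOAD_CONST → push 8. Stack: [1, 8]
BINARY_OP % → 1 % 8 = 1. Stack: [1]
STORE_FAST w → w=1. Stack: []
LOAD_CONST → push 11. Stack: [11]
LOAD_FAST b → push 37. Stack: [11, 37]
BINARY_OP % → 11 % 37 = 11. Stack: [11]
STORE_FAST q → q=11. Stack: []
LOAD_FAST_LOAD_FAST c,b → push 35,37. Stack: [35, 37]
COMPARE_OP bool(!=) → 35 vs 37 = True. Stack: [True]
POP_JUMP_IF_FALSE → pop True; no jump. Stack: []
LOAD_FAST_LOAD_FAST w,a → push 1,27. Stack: [1, 27]
BINARY_OP % → 1 % 27 = 1. Stack: [1]
STORE_FAST y → y=1. Stack: []
LOAD_CONST → push 5. Stack: [5]
LOAD_FAST c → push 35. Stack: [5, 35]
BINARY_OP ^ → 5 ^ 35 = 38. Stack: [38]
LOAD_CONST → push 11. Stack: [38, 11]
BINARY_OP * → 38 * 11 = 418. Stack: [418]
STORE_FAST y → y=418. Stack: []
LOAD_FAST y → push 418. Stack: [418]
RETURN_VALUE → return 418.

418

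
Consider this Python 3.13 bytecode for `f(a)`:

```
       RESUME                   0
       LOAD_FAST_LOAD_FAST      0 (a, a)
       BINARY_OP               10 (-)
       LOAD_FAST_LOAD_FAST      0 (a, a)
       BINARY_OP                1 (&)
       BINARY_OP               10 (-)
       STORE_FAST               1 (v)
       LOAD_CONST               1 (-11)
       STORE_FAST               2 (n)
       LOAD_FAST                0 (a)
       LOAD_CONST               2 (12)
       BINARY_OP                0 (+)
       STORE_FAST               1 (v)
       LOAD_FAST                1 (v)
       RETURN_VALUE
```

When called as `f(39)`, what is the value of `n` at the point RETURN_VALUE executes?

-11

LOAD_FAST_LOAD_FAST a,a → push 39,39. Stack: [39, 39]
BINARY_OP - → 39 - 39 = 0. Stack: [0]
LOAD_FAST_LOAD_FAST a,a → push 39,39. Stack: [0, 39, 39]
BINARY_OP & → 39 & 39 = 39. Stack: [0, 39]
BINARY_OP - → 0 - 39 = -39. Stack: [-39]
STORE_FAST v → v=-39. Stack: []
LOAD_CONST → push -11. Stack: [-11]
STORE_FAST n → n=-11. Stack: []
LOAD_FAST a → push 39. Stack: [39]
LOAD_CONST → push 12. Stack: [39, 12]
BINARY_OP + → 39 + 12 = 51. Stack: [51]
STORE_FAST v → v=51. Stack: []
LOAD_FAST v → push 51. Stack: [51]
RETURN_VALUE → return 51.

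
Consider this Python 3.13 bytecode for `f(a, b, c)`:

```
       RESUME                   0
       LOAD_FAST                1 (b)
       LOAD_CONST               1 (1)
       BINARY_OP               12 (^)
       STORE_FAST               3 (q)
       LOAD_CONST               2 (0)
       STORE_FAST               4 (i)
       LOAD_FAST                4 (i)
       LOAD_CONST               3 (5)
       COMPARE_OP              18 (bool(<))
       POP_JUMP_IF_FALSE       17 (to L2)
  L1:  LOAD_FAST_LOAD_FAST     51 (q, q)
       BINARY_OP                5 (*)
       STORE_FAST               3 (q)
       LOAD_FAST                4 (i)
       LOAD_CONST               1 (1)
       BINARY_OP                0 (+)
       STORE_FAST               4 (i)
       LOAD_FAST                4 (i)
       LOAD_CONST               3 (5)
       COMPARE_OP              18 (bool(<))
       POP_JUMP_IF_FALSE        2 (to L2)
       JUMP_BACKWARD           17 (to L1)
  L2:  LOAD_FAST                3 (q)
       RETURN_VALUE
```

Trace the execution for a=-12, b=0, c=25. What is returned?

LOAD_FAST b → push 0
LOAD_CONST → push 1
BINARY_OP ^ → 0 ^ 1 = 1
STORE_FAST q → q=1
LOAD_CONST → push 0
STORE_FAST i → i=0
LOAD_FAST i → push 0
LOAD_CONST → push 5
COMPARE_OP bool(<) → 0 vs 5 = True
POP_JUMP_IF_FALSE → pop True; no jump
LOAD_FAST_LOAD_FAST q,q → push 1,1
BINARY_OP * → 1 * 1 = 1
STORE_FAST q → q=1
LOAD_FAST i → push 0
LOAD_CONST → push 1
BINARY_OP + → 0 + 1 = 1
STORE_FAST i → i=1
LOAD_FAST i → push 1
LOAD_CONST → push 5
COMPARE_OP bool(<) → 1 vs 5 = True
POP_JUMP_IF_FALSE → pop True; no jump
LOAD_FAST_LOAD_FAST q,q → push 1,1
BINARY_OP * → 1 * 1 = 1
STORE_FAST q → q=1
LOAD_FAST i → push 1
LOAD_CONST → push 1
BINARY_OP + → 1 + 1 = 2
STORE_FAST i → i=2
LOAD_FAST i → push 2
LOAD_CONST → push 5
COMPARE_OP bool(<) → 2 vs 5 = True
POP_JUMP_IF_FALSE → pop True; no jump
LOAD_FAST_LOAD_FAST q,q → push 1,1
BINARY_OP * → 1 * 1 = 1
STORE_FAST q → q=1
LOAD_FAST i → push 2
LOAD_CONST → push 1
BINARY_OP + → 2 + 1 = 3
STORE_FAST i → i=3
LOAD_FAST i → push 3
LOAD_CONST → push 5
COMPARE_OP bool(<) → 3 vs 5 = True
POP_JUMP_IF_FALSE → pop True; no jump
LOAD_FAST_LOAD_FAST q,q → push 1,1
BINARY_OP * → 1 * 1 = 1
STORE_FAST q → q=1
LOAD_FAST i → push 3
LOAD_CONST → push 1
BINARY_OP + → 3 + 1 = 4
STORE_FAST i → i=4
LOAD_FAST i → push 4
LOAD_CONST → push 5
COMPARE_OP bool(<) → 4 vs 5 = True
POP_JUMP_IF_FALSE → pop True; no jump
LOAD_FAST_LOAD_FAST q,q → push 1,1
BINARY_OP * → 1 * 1 = 1
STORE_FAST q → q=1
LOAD_FAST i → push 4
LOAD_CONST → push 1
BINARY_OP + → 4 + 1 = 5
STORE_FAST i → i=5
LOAD_FAST i → push 5
LOAD_CONST → push 5
COMPARE_OP bool(<) → 5 vs 5 = False
POP_JUMP_IF_FALSE → pop False; jump
LOAD_FAST q → push 1
RETURN_VALUE → return 1.

1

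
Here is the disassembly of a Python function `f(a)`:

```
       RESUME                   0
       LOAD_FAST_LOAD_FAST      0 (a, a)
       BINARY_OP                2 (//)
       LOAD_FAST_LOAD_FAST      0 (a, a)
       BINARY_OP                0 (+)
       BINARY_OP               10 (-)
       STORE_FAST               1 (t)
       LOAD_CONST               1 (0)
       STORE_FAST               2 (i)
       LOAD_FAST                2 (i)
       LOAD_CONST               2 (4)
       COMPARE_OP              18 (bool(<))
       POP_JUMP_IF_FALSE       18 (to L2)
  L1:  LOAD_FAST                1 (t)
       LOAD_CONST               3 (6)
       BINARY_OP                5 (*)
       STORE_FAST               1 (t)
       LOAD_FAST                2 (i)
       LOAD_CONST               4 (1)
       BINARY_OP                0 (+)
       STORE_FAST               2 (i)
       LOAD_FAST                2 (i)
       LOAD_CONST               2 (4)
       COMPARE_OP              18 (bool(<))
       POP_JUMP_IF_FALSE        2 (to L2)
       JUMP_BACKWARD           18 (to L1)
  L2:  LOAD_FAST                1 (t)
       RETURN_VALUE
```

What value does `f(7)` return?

-16848

LOAD_FAST_LOAD_FAST a,a → push 7,7. Stack: [7, 7]
BINARY_OP // → 7 // 7 = 1. Stack: [1]
LOAD_FAST_LOAD_FAST a,a → push 7,7. Stack: [1, 7, 7]
BINARY_OP + → 7 + 7 = 14. Stack: [1, 14]
BINARY_OP - → 1 - 14 = -13. Stack: [-13]
STORE_FAST t → t=-13. Stack: []
LOAD_CONST → push 0. Stack: [0]
STORE_FAST i → i=0. Stack: []
LOAD_FAST i → push 0. Stack: [0]
LOAD_CONST → push 4. Stack: [0, 4]
COMPARE_OP bool(<) → 0 vs 4 = True. Stack: [True]
POP_JUMP_IF_FALSE → pop True; no jump. Stack: []
LOAD_FAST t → push -13. Stack: [-13]
LOAD_CONST → push 6. Stack: [-13, 6]
BINARY_OP * → -13 * 6 = -78. Stack: [-78]
STORE_FAST t → t=-78. Stack: []
LOAD_FAST i → push 0. Stack: [0]
LOAD_CONST → push 1. Stack: [0, 1]
BINARY_OP + → 0 + 1 = 1. Stack: [1]
STORE_FAST i → i=1. Stack: []
LOAD_FAST i → push 1. Stack: [1]
LOAD_CONST → push 4. Stack: [1, 4]
COMPARE_OP bool(<) → 1 vs 4 = True. Stack: [True]
POP_JUMP_IF_FALSE → pop True; no jump. Stack: []
LOAD_FAST t → push -78. Stack: [-78]
LOAD_CONST → push 6. Stack: [-78, 6]
BINARY_OP * → -78 * 6 = -468. Stack: [-468]
STORE_FAST t → t=-468. Stack: []
LOAD_FAST i → push 1. Stack: [1]
LOAD_CONST → push 1. Stack: [1, 1]
BINARY_OP + → 1 + 1 = 2. Stack: [2]
STORE_FAST i → i=2. Stack: []
LOAD_FAST i → push 2. Stack: [2]
LOAD_CONST → push 4. Stack: [2, 4]
COMPARE_OP bool(<) → 2 vs 4 = True. Stack: [True]
POP_JUMP_IF_FALSE → pop True; no jump. Stack: []
LOAD_FAST t → push -468. Stack: [-468]
LOAD_CONST → push 6. Stack: [-468, 6]
BINARY_OP * → -468 * 6 = -2808. Stack: [-2808]
STORE_FAST t → t=-2808. Stack: []
LOAD_FAST i → push 2. Stack: [2]
LOAD_CONST → push 1. Stack: [2, 1]
BINARY_OP + → 2 + 1 = 3. Stack: [3]
STORE_FAST i → i=3. Stack: []
LOAD_FAST i → push 3. Stack: [3]
LOAD_CONST → push 4. Stack: [3, 4]
COMPARE_OP bool(<) → 3 vs 4 = True. Stack: [True]
POP_JUMP_IF_FALSE → pop True; no jump. Stack: []
LOAD_FAST t → push -2808. Stack: [-2808]
LOAD_CONST → push 6. Stack: [-2808, 6]
BINARY_OP * → -2808 * 6 = -16848. Stack: [-16848]
STORE_FAST t → t=-16848. Stack: []
LOAD_FAST i → push 3. Stack: [3]
LOAD_CONST → push 1. Stack: [3, 1]
BINARY_OP + → 3 + 1 = 4. Stack: [4]
STORE_FAST i → i=4. Stack: []
LOAD_FAST i → push 4. Stack: [4]
LOAD_CONST → push 4. Stack: [4, 4]
COMPARE_OP bool(<) → 4 vs 4 = False. Stack: [False]
POP_JUMP_IF_FALSE → pop False; jump. Stack: []
LOAD_FAST t → push -16848. Stack: [-16848]
RETURN_VALUE → return -16848.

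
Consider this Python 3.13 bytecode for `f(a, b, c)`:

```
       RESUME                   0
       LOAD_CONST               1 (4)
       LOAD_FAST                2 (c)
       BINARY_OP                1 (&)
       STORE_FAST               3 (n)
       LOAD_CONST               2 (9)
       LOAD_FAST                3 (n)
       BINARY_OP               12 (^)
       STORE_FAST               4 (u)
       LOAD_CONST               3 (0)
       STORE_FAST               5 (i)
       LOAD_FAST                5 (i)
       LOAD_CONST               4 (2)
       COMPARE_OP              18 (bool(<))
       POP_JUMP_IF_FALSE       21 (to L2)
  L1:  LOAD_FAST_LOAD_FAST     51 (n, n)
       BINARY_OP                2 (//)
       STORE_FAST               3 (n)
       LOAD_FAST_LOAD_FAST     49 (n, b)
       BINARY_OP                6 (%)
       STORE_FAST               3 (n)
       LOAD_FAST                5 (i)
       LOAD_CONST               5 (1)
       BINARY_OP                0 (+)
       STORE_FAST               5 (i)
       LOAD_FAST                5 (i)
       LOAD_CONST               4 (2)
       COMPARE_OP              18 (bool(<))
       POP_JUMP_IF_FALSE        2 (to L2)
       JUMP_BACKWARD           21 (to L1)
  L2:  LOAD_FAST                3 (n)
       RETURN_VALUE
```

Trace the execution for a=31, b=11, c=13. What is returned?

LOAD_CONST → push 4. Stack: [4]
LOAD_FAST c → push 13. Stack: [4, 13]
BINARY_OP & → 4 & 13 = 4. Stack: [4]
STORE_FAST n → n=4. Stack: []
LOAD_CONST → push 9. Stack: [9]
LOAD_FAST n → push 4. Stack: [9, 4]
BINARY_OP ^ → 9 ^ 4 = 13. Stack: [13]
STORE_FAST u → u=13. Stack: []
LOAD_CONST → push 0. Stack: [0]
STORE_FAST i → i=0. Stack: []
LOAD_FAST i → push 0. Stack: [0]
LOAD_CONST → push 2. Stack: [0, 2]
COMPARE_OP bool(<) → 0 vs 2 = True. Stack: [True]
POP_JUMP_IF_FALSE → pop True; no jump. Stack: []
LOAD_FAST_LOAD_FAST n,n → push 4,4. Stack: [4, 4]
BINARY_OP // → 4 // 4 = 1. Stack: [1]
STORE_FAST n → n=1. Stack: []
LOAD_FAST_LOAD_FAST n,b → push 1,11. Stack: [1, 11]
BINARY_OP % → 1 % 11 = 1. Stack: [1]
STORE_FAST n → n=1. Stack: []
LOAD_FAST i → push 0. Stack: [0]
LOAD_CONST → push 1. Stack: [0, 1]
BINARY_OP + → 0 + 1 = 1. Stack: [1]
STORE_FAST i → i=1. Stack: []
LOAD_FAST i → push 1. Stack: [1]
LOAD_CONST → push 2. Stack: [1, 2]
COMPARE_OP bool(<) → 1 vs 2 = True. Stack: [True]
POP_JUMP_IF_FALSE → pop True; no jump. Stack: []
LOAD_FAST_LOAD_FAST n,n → push 1,1. Stack: [1, 1]
BINARY_OP // → 1 // 1 = 1. Stack: [1]
STORE_FAST n → n=1. Stack: []
LOAD_FAST_LOAD_FAST n,b → push 1,11. Stack: [1, 11]
BINARY_OP % → 1 % 11 = 1. Stack: [1]
STORE_FAST n → n=1. Stack: []
LOAD_FAST i → push 1. Stack: [1]
LOAD_CONST → push 1. Stack: [1, 1]
BINARY_OP + → 1 + 1 = 2. Stack: [2]
STORE_FAST i → i=2. Stack: []
LOAD_FAST i → push 2. Stack: [2]
LOAD_CONST → push 2. Stack: [2, 2]
COMPARE_OP bool(<) → 2 vs 2 = False. Stack: [False]
POP_JUMP_IF_FALSE → pop False; jump. Stack: []
LOAD_FAST n → push 1. Stack: [1]
RETURN_VALUE → return 1.

1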